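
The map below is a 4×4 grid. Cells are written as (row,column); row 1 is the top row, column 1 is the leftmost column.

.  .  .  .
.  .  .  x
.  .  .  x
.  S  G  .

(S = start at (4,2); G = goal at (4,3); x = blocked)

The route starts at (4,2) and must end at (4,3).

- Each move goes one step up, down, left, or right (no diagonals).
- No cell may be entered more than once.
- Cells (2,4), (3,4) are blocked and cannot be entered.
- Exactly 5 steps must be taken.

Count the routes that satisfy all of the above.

2

Need simple routes of exactly 5 moves from (4,2) to (4,3) (Manhattan distance 1, so 2 moves are spent on a detour and 2 undoing it).
Enumerating: (4,2) (3,2) (2,2) (2,3) (3,3) (4,3) | (4,2) (4,1) (3,1) (3,2) (3,3) (4,3).
That gives 2 routes.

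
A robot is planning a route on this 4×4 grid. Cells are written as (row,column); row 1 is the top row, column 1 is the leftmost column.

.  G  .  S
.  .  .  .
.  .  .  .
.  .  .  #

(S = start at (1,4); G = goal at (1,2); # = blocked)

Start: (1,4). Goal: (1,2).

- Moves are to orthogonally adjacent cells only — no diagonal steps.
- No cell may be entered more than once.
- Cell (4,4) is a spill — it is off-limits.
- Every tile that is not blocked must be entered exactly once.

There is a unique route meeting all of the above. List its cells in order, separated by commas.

Need to visit all 15 open cells exactly once, starting at (1,4) and ending at (1,2).
Route from (1,4): left 1 to (1,3), down 1 to (2,3), right 1 to (2,4), down 1 to (3,4), left 1 to (3,3), down 1 to (4,3), left 2 to (4,1), up 1 to (3,1), right 1 to (3,2), up 1 to (2,2), left 1 to (2,1), up 1 to (1,1), right 1 to (1,2) — 14 moves in all.
Check: all 15 open cells covered.

(1,4), (1,3), (2,3), (2,4), (3,4), (3,3), (4,3), (4,2), (4,1), (3,1), (3,2), (2,2), (2,1), (1,1), (1,2)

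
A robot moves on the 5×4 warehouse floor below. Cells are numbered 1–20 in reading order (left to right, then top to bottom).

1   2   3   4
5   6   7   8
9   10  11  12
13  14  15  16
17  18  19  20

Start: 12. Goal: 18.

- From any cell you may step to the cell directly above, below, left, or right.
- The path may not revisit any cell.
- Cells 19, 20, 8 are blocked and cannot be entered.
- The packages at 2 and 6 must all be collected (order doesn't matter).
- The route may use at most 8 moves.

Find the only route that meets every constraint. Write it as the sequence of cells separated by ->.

The 8-move cap with required stops at 2, 6 leaves no slack for detours.
Route from 12: left 1 to 11, up 2 to 3, left 1 to 2, down 4 to 18 — 8 moves in all.
Check: all required cells visited; 8 ≤ 8 moves.

12 -> 11 -> 7 -> 3 -> 2 -> 6 -> 10 -> 14 -> 18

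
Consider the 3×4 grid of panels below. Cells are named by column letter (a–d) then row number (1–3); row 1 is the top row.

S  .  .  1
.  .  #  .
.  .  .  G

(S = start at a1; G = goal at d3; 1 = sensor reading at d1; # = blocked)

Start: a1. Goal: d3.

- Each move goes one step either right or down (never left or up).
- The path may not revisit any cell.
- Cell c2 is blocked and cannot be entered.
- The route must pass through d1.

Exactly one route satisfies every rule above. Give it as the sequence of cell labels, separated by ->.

a1 -> b1 -> c1 -> d1 -> d2 -> d3

Moves only go right or down, so the column and row indices never decrease.
Route from a1: 3× right (reaching d1), 2× down (reaching d3) — 5 moves in all.
Check: all required cells visited.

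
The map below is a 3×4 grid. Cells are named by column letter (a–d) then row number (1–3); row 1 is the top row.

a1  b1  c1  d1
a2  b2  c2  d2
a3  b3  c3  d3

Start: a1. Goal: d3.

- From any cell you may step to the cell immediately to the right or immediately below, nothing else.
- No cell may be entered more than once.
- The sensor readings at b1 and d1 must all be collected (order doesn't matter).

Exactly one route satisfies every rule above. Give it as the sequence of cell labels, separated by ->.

Moves only go right or down, so the column and row indices never decrease.
Route from a1: 3× right (reaching d1), 2× down (reaching d3) — 5 moves in all.
Check: all required cells visited.

a1 -> b1 -> c1 -> d1 -> d2 -> d3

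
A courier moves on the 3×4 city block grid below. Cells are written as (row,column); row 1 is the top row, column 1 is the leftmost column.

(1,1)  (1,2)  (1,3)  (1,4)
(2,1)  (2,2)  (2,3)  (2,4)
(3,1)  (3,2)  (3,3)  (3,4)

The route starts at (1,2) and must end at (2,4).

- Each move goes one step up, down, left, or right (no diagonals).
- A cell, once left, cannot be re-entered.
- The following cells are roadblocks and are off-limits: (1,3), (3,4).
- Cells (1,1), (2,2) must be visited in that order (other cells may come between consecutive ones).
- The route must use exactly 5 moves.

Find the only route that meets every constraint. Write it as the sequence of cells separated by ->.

(1,2) -> (1,1) -> (2,1) -> (2,2) -> (2,3) -> (2,4)

The waypoints must appear in the order (1,1), (2,2), with no cell reused.
Route from (1,2): left 1 to (1,1), down 1 to (2,1), right 3 to (2,4) — 5 moves in all.
Check: order respected ((1,1) at step 1, (2,2) at step 3); 5 moves as required.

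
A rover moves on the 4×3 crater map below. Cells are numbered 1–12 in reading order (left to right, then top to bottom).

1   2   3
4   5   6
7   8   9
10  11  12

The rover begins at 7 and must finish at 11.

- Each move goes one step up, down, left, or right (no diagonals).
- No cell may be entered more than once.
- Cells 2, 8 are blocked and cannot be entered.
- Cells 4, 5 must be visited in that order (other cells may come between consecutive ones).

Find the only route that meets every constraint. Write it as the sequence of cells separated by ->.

The waypoints must appear in the order 4, 5, with no cell reused.
Route from 7: up to 4, 2× right (reaching 6), 2× down (reaching 12), left to 11 — 6 moves in all.
Check: order respected (4 at step 1, 5 at step 2).

7 -> 4 -> 5 -> 6 -> 9 -> 12 -> 11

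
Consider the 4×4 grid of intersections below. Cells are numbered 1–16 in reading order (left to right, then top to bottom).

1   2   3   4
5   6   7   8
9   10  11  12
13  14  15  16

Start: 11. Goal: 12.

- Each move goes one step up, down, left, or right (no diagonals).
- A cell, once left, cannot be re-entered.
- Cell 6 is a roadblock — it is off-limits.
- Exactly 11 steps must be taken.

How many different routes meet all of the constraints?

8

Need simple routes of exactly 11 moves from 11 to 12 (Manhattan distance 1, so 5 moves are spent on a detour and 5 undoing it).
Enumerating: 11 7 3 2 1 5 9 13 14 15 16 12 | 11 7 3 2 1 5 9 10 14 15 16 12 | 11 15 14 10 9 5 1 2 3 7 8 12 | 11 15 14 10 9 5 1 2 3 4 8 12 | 11 15 14 13 9 5 1 2 3 7 8 12 | 11 15 14 13 9 5 1 2 3 4 8 12 | 11 10 14 13 9 5 1 2 3 7 8 12 | 11 10 14 13 9 5 1 2 3 4 8 12.
That gives 8 routes.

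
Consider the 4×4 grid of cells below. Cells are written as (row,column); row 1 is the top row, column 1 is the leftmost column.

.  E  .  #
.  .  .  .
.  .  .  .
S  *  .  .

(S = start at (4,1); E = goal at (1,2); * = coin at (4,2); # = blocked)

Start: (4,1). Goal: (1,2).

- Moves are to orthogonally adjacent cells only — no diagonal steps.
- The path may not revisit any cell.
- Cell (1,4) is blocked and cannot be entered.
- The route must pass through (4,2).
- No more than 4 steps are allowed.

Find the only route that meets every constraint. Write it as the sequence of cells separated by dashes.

Any route must reach (4,2) and still end at (1,2) within 4 moves, so the order of the required stops is forced.
Route from (4,1): right 1 to (4,2), up 3 to (1,2) — 4 moves in all.
Check: all required cells visited; 4 ≤ 4 moves.

(4,1) - (4,2) - (3,2) - (2,2) - (1,2)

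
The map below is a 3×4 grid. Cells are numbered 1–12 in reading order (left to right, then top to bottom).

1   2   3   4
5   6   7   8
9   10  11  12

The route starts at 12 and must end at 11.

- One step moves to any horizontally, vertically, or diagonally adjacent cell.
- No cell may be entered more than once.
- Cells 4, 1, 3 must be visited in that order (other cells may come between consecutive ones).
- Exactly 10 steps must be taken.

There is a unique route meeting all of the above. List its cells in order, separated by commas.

The waypoints must appear in the order 4, 1, 3, with no cell reused.
Route from 12: up 2 to 4, down-left 2 to 10, up-left 1 to 5, up 1 to 1, right 2 to 3, down-left 1 to 6, down-right 1 to 11 — 10 moves in all.
Check: order respected (4 at step 2, 1 at step 6, 3 at step 8); 10 moves as required.

12, 8, 4, 7, 10, 5, 1, 2, 3, 6, 11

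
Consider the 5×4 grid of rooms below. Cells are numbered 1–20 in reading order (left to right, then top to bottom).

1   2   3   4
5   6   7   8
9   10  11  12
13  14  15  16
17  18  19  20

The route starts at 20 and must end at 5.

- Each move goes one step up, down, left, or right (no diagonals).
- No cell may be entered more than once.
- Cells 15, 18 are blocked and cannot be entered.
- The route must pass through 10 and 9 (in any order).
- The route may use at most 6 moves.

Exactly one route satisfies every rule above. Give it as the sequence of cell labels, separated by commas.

20, 16, 12, 11, 10, 9, 5

Any route must reach 10 and 9 and still end at 5 within 6 moves, so the order of the required stops is forced.
Route from 20: 2× up (reaching 12), 3× left (reaching 9), up to 5 — 6 moves in all.
Check: all required cells visited; 6 ≤ 6 moves.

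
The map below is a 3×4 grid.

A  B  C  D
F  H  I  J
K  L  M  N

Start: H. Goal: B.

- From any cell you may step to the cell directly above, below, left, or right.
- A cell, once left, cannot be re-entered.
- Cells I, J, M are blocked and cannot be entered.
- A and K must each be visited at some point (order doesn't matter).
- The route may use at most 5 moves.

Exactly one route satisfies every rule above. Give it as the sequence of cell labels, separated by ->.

The 5-move cap with required stops at A, K leaves no slack for detours.
Route from H: down to L, left to K, 2× up (reaching A), right to B — 5 moves in all.
Check: all required cells visited; 5 ≤ 5 moves.

H -> L -> K -> F -> A -> B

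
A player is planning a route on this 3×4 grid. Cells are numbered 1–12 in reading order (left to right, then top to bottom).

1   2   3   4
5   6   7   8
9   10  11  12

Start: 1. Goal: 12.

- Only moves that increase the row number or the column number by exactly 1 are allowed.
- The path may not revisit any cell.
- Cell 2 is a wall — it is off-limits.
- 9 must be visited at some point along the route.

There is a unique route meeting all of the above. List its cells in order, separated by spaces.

1 5 9 10 11 12

Moves only go right or down, so the column and row indices never decrease.
Route from 1: down 2 to 9, right 3 to 12 — 5 moves in all.
Check: all required cells visited.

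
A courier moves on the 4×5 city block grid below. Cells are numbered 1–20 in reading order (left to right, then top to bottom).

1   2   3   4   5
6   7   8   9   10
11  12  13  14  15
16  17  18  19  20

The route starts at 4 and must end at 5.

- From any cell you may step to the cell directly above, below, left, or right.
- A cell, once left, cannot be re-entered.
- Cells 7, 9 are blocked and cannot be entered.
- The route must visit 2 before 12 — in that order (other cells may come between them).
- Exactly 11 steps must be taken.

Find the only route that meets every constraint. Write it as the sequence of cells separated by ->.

The waypoints must appear in the order 2, 12, with no cell reused.
Route from 4: left 3 to 1, down 2 to 11, right 4 to 15, up 2 to 5 — 11 moves in all.
Check: order respected (2 at step 2, 12 at step 6); 11 moves as required.

4 -> 3 -> 2 -> 1 -> 6 -> 11 -> 12 -> 13 -> 14 -> 15 -> 10 -> 5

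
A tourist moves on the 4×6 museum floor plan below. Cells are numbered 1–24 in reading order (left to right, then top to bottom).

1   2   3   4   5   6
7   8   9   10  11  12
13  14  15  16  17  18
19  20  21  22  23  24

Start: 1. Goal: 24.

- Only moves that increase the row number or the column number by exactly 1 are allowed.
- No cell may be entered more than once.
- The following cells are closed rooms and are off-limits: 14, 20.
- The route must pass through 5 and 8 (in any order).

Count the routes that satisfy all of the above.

A right/down-only route from 1 to 24 makes exactly 3 down-moves and 5 right-moves in some order.
With no other constraints that would be C(8,3) = 56 routes.
8 is below but to the left of 5: going 5 → 8 would need a leftward move and 8 → 5 an upward move, so no right/down-only route can visit both required cells.
No route satisfies every constraint, so the count is 0.

0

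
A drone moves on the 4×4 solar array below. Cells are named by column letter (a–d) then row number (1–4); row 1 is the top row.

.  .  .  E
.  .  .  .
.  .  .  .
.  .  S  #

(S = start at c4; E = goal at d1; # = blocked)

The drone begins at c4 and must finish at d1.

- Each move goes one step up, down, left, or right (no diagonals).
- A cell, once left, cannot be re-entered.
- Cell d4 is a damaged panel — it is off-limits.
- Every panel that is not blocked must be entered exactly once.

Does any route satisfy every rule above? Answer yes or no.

yes

One route that works: c4 → c3 → d3 → d2 → c2 → b2 → b3 → b4 → a4 → a3 → a2 → a1 → b1 → c1 → d1.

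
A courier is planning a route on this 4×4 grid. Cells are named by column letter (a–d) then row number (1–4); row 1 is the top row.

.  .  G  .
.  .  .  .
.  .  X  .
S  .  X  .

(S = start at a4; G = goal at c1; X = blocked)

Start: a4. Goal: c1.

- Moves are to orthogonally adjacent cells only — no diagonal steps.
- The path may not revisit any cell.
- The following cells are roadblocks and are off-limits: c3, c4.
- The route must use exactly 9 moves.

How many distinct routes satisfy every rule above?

Need simple routes of exactly 9 moves from a4 to c1 (Manhattan distance 5, so 2 moves are spent on a detour and 2 undoing it).
Enumerating: a4 a3 a2 a1 b1 b2 c2 d2 d1 c1 | a4 b4 b3 a3 a2 a1 b1 b2 c2 c1 | a4 b4 b3 a3 a2 b2 c2 d2 d1 c1.
That gives 3 routes.

3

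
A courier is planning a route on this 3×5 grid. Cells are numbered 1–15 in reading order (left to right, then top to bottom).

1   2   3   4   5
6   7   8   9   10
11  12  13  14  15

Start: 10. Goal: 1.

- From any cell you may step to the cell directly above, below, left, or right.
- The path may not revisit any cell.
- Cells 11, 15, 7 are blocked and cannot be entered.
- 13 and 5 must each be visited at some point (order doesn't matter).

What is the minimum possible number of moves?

Any route passes through 13 and 5 in some order between 10 and 1. Summing Manhattan distances along each leg and taking the cheapest ordering (10 → 5 → 13 → 1) gives a lower bound of 1 + 4 + 4 = 9 moves.
A route of 9 moves achieves this: 10 → 5 → 4 → 9 → 14 → 13 → 8 → 3 → 2 → 1.
Since 9 matches the lower bound, it is optimal.

9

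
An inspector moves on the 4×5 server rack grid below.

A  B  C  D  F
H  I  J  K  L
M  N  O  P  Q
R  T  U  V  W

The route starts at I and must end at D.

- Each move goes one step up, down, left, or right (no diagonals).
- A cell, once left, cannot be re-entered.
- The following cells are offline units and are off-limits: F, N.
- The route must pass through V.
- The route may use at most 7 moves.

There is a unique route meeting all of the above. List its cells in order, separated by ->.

The budget equals the shortest possible length, so every move has to be on a shortest route through the required cells.
Route from I: right to J, 2× down (reaching U), right to V, 3× up (reaching D) — 7 moves in all.
Check: all required cells visited; 7 ≤ 7 moves.

I -> J -> O -> U -> V -> P -> K -> D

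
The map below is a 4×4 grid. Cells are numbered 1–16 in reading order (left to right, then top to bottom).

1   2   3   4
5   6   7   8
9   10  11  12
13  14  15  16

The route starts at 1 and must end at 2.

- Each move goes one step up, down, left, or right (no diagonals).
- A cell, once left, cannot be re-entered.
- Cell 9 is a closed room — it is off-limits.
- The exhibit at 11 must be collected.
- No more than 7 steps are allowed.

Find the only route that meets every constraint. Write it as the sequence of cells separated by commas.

The 7-move cap with required stops at 11 leaves no slack for detours.
Route from 1: down to 5, right to 6, down to 10, right to 11, 2× up (reaching 3), left to 2 — 7 moves in all.
Check: all required cells visited; 7 ≤ 7 moves.

1, 5, 6, 10, 11, 7, 3, 2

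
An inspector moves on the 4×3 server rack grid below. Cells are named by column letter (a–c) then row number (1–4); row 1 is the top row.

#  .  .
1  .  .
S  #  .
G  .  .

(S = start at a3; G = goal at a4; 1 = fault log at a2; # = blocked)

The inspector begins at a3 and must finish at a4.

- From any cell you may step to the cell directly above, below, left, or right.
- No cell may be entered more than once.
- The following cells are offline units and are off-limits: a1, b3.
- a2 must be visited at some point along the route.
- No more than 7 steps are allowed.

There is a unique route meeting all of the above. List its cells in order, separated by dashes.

The 7-move cap with required stops at a2 leaves no slack for detours.
Route from a3: up 1 to a2, right 2 to c2, down 2 to c4, left 2 to a4 — 7 moves in all.
Check: all required cells visited; 7 ≤ 7 moves.

a3 - a2 - b2 - c2 - c3 - c4 - b4 - a4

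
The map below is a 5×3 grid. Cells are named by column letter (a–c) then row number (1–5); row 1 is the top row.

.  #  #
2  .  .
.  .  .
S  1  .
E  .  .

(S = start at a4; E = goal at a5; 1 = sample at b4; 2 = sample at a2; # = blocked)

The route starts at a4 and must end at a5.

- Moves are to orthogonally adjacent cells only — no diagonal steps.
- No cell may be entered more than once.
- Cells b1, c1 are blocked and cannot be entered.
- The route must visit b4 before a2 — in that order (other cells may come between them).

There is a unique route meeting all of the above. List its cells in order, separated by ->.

The waypoints must appear in the order b4, a2, with no cell reused.
Route from a4: right to b4, up to b3, left to a3, up to a2, 2× right (reaching c2), 3× down (reaching c5), 2× left (reaching a5) — 11 moves in all.
Check: order respected (1 at step 1, 2 at step 4).

a4 -> b4 -> b3 -> a3 -> a2 -> b2 -> c2 -> c3 -> c4 -> c5 -> b5 -> a5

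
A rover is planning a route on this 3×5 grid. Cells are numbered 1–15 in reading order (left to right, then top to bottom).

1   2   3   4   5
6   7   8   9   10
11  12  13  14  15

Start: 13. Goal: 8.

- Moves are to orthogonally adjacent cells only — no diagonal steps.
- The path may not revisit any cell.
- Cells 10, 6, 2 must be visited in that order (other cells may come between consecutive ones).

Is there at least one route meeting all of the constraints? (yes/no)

Ignoring the required order, 12 revisit-free routes from 13 to 8 pass through all of 10, 6, and 2; the waypoint orders that occur are 6 → 2 → 10 (6); 10 → 2 → 6 (6) — never 10 → 6 → 2.

no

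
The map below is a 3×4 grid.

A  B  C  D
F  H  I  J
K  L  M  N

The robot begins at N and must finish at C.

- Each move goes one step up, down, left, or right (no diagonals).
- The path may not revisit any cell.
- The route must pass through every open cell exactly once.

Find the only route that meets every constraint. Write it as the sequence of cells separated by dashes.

Need to visit all 12 open cells exactly once, starting at N and ending at C.
Cell K has only two open neighbours (F and L), so the path must pass straight through it: one of those is the cell it's entered from and the other is where it exits.
Route from N: 3× left (reaching K), 2× up (reaching A), right to B, down to H, 2× right (reaching J), up to D, left to C — 11 moves in all.
Check: all 12 open cells covered.

N - M - L - K - F - A - B - H - I - J - D - C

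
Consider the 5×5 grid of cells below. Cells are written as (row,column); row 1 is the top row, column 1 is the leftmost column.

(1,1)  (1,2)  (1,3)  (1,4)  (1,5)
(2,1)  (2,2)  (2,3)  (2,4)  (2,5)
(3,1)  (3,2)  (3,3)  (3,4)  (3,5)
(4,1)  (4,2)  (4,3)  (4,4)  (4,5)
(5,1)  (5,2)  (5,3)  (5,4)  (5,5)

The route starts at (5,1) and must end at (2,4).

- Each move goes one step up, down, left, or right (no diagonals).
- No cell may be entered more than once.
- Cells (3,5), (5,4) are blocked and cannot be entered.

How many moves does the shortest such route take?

6

The Manhattan distance from (5,1) to (2,4) is |5−2| + |1−4| = 6, so at least 6 moves are needed.
A route of 6 moves achieves this: (5,1) → (4,1) → (3,1) → (2,1) → (2,2) → (2,3) → (2,4).
Since 6 matches the lower bound, it is optimal.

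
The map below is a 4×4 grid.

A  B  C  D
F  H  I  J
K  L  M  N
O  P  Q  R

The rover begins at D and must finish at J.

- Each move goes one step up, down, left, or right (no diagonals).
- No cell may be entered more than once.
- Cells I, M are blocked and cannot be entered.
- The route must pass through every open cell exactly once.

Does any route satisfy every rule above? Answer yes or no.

One route that works: D → C → B → A → F → H → L → K → O → P → Q → R → N → J.

yes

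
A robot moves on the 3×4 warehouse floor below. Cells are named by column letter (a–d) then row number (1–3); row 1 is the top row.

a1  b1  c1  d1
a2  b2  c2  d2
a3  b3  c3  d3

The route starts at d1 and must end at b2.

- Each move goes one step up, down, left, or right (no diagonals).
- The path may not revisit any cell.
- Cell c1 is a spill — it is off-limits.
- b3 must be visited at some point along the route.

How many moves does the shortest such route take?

5

Any route passes through b3 somewhere between d1 and b2. Summing Manhattan distances along the two legs (d1 → b3 → b2) gives a lower bound of 4 + 1 = 5 moves.
A route of 5 moves achieves this: d1 → d2 → d3 → c3 → b3 → b2.
Since 5 matches the lower bound, it is optimal.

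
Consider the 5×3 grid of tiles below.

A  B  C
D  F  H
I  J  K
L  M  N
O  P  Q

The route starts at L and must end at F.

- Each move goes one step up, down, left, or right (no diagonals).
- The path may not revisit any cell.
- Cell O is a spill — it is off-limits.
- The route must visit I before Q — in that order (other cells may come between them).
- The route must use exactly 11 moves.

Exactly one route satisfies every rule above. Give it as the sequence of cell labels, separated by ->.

The waypoints must appear in the order I, Q, with no cell reused.
Route from L: up 1 to I, right 1 to J, down 2 to P, right 1 to Q, up 4 to C, left 1 to B, down 1 to F — 11 moves in all.
Check: order respected (I at step 1, Q at step 5); 11 moves as required.

L -> I -> J -> M -> P -> Q -> N -> K -> H -> C -> B -> F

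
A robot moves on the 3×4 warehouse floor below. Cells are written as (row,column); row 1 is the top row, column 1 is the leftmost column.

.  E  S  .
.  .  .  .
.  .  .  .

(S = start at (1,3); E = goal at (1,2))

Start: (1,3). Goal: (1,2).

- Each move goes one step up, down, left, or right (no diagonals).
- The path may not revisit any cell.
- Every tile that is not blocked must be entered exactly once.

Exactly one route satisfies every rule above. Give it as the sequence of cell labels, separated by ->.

(1,3) -> (1,4) -> (2,4) -> (3,4) -> (3,3) -> (2,3) -> (2,2) -> (3,2) -> (3,1) -> (2,1) -> (1,1) -> (1,2)

Need to visit all 12 open cells exactly once, starting at (1,3) and ending at (1,2).
Cell (3,1) has only two open neighbours ((2,1) and (3,2)), so the path must pass straight through it: one of those is the cell it's entered from and the other is where it exits.
Route from (1,3): right 1 to (1,4), down 2 to (3,4), left 1 to (3,3), up 1 to (2,3), left 1 to (2,2), down 1 to (3,2), left 1 to (3,1), up 2 to (1,1), right 1 to (1,2) — 11 moves in all.
Check: all 12 open cells covered.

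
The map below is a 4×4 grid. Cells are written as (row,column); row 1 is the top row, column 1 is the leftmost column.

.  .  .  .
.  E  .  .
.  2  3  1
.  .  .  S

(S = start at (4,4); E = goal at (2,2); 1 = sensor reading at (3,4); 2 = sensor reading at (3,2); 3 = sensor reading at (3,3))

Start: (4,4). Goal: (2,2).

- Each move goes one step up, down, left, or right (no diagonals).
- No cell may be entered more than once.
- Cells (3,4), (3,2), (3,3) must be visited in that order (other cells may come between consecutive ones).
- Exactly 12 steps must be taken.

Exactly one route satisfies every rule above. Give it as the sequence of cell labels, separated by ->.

(4,4) -> (3,4) -> (2,4) -> (1,4) -> (1,3) -> (1,2) -> (1,1) -> (2,1) -> (3,1) -> (3,2) -> (3,3) -> (2,3) -> (2,2)

The waypoints must appear in the order (3,4), (3,2), (3,3), with no cell reused.
Route from (4,4): 3× up (reaching (1,4)), 3× left (reaching (1,1)), 2× down (reaching (3,1)), 2× right (reaching (3,3)), up to (2,3), left to (2,2) — 12 moves in all.
Check: order respected (1 at step 1, 2 at step 9, 3 at step 10); 12 moves as required.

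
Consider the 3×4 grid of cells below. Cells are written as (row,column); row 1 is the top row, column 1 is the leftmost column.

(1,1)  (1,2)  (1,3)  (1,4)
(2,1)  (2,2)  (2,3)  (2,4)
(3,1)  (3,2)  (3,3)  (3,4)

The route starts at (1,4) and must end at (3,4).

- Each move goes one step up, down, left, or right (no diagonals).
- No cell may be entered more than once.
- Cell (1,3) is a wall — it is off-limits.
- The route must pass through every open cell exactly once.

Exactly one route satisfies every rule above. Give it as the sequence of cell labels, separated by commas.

Need to visit all 11 open cells exactly once, starting at (1,4) and ending at (3,4).
Cell (3,1) has only two open neighbours ((2,1) and (3,2)), so the path must pass straight through it: one of those is the cell it's entered from and the other is where it exits.
Route from (1,4): down 1 to (2,4), left 2 to (2,2), up 1 to (1,2), left 1 to (1,1), down 2 to (3,1), right 3 to (3,4) — 10 moves in all.
Check: all 11 open cells covered.

(1,4), (2,4), (2,3), (2,2), (1,2), (1,1), (2,1), (3,1), (3,2), (3,3), (3,4)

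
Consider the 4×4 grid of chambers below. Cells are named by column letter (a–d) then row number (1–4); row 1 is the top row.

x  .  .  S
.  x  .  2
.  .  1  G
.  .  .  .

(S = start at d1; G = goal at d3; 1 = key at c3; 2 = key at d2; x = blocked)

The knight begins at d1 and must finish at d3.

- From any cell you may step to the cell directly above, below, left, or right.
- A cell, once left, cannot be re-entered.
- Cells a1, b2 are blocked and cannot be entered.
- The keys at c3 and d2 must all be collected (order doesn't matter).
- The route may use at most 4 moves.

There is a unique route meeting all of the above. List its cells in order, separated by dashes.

The budget equals the shortest possible length, so every move has to be on a shortest route through the required cells.
Route from d1: down 1 to d2, left 1 to c2, down 1 to c3, right 1 to d3 — 4 moves in all.
Check: all required cells visited; 4 ≤ 4 moves.

d1 - d2 - c2 - c3 - d3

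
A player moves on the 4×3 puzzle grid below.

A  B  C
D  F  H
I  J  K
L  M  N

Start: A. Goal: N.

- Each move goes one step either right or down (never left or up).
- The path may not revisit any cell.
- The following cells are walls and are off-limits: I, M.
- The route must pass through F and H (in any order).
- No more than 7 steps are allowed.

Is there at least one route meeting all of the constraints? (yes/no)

One route that works: A → D → F → H → K → N.

yes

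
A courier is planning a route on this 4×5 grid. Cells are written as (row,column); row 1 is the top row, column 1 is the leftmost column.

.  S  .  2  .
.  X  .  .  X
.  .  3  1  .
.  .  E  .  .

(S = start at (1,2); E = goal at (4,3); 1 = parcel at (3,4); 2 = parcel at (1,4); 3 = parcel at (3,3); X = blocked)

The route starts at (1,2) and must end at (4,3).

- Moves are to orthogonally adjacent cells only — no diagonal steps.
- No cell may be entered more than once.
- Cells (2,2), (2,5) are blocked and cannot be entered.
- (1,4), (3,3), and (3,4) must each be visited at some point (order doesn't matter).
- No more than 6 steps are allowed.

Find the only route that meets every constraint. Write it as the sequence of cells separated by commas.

Any route must reach (1,4), (3,3), and (3,4) and still end at (4,3) within 6 moves, so the order of the required stops is forced.
Route from (1,2): 2× right (reaching (1,4)), 2× down (reaching (3,4)), left to (3,3), down to (4,3) — 6 moves in all.
Check: all required cells visited; 6 ≤ 6 moves.

(1,2), (1,3), (1,4), (2,4), (3,4), (3,3), (4,3)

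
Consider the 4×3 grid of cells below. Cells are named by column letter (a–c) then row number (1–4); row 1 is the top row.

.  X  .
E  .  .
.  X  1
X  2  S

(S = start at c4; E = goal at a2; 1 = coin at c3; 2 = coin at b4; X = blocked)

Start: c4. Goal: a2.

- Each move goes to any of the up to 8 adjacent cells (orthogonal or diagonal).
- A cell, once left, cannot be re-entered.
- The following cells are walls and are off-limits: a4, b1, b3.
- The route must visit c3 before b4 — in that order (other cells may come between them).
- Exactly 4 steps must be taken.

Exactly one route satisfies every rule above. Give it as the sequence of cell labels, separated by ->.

The waypoints must appear in the order c3, b4, with no cell reused.
Route from c4: up 1 to c3, down-left 1 to b4, up-left 1 to a3, up 1 to a2 — 4 moves in all.
Check: order respected (1 at step 1, 2 at step 2); 4 moves as required.

c4 -> c3 -> b4 -> a3 -> a2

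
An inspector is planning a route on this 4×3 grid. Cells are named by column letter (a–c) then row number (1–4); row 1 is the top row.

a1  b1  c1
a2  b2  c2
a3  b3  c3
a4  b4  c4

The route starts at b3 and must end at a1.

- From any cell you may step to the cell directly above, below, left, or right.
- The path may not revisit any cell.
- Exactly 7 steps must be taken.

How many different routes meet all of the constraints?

7

Need simple routes of exactly 7 moves from b3 to a1 (Manhattan distance 3, so 2 moves are spent on a detour and 2 undoing it).
Enumerating: b3 b4 a4 a3 a2 b2 b1 a1 | b3 b4 c4 c3 c2 c1 b1 a1 | b3 b4 c4 c3 c2 b2 b1 a1 | b3 b4 c4 c3 c2 b2 a2 a1 | b3 a3 a2 b2 c2 c1 b1 a1 | b3 c3 c2 c1 b1 b2 a2 a1 | b3 c3 c4 b4 a4 a3 a2 a1.
That gives 7 routes.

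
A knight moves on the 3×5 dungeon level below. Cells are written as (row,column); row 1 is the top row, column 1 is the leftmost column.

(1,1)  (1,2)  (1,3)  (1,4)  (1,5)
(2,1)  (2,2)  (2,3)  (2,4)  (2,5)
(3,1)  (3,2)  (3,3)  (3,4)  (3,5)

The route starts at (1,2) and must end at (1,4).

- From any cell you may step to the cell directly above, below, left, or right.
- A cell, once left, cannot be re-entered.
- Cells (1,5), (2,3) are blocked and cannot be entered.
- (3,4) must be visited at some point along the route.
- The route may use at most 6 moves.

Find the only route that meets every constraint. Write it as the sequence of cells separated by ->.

Any route must reach (3,4) and still end at (1,4) within 6 moves, so the order of the required stops is forced.
Route from (1,2): 2× down (reaching (3,2)), 2× right (reaching (3,4)), 2× up (reaching (1,4)) — 6 moves in all.
Check: all required cells visited; 6 ≤ 6 moves.

(1,2) -> (2,2) -> (3,2) -> (3,3) -> (3,4) -> (2,4) -> (1,4)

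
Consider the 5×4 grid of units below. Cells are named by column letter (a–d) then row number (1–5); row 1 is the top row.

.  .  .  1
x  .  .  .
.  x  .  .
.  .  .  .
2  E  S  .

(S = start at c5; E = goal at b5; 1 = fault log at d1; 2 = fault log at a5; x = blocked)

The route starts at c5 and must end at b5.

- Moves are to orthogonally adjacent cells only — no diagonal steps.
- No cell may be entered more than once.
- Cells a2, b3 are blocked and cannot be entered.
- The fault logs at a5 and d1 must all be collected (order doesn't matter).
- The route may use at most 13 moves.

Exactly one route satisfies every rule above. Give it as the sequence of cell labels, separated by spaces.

Any route must reach a5 and d1 and still end at b5 within 13 moves, so the order of the required stops is forced.
Route from c5: right 1 to d5, up 4 to d1, left 1 to c1, down 3 to c4, left 2 to a4, down 1 to a5, right 1 to b5 — 13 moves in all.
Check: all required cells visited; 13 ≤ 13 moves.

c5 d5 d4 d3 d2 d1 c1 c2 c3 c4 b4 a4 a5 b5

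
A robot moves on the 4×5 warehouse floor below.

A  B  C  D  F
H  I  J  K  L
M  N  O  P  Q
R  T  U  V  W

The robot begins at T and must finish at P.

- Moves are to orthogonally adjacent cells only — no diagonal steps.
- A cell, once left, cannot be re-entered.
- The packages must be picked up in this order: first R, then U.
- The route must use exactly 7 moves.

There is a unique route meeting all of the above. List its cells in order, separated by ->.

T -> R -> M -> N -> O -> U -> V -> P

The waypoints must appear in the order R, U, with no cell reused.
Route from T: left to R, up to M, 2× right (reaching O), down to U, right to V, up to P — 7 moves in all.
Check: order respected (R at step 1, U at step 5); 7 moves as required.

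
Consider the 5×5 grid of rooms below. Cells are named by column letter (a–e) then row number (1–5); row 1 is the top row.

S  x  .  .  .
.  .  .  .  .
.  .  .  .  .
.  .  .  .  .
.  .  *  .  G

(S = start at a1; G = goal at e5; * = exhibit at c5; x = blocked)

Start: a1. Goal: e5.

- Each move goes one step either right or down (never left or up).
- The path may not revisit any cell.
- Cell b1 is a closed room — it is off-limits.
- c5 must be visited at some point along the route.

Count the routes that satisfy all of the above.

A right/down-only route from a1 to e5 makes exactly 4 down-moves and 4 right-moves in some order.
With no other constraints that would be C(8,4) = 70 routes.
Split at c5 and multiply the segment counts (each segment already excludes blocked cells): a1→c5: 10; c5→e5: 1; product = 10.
That gives 10 routes.

10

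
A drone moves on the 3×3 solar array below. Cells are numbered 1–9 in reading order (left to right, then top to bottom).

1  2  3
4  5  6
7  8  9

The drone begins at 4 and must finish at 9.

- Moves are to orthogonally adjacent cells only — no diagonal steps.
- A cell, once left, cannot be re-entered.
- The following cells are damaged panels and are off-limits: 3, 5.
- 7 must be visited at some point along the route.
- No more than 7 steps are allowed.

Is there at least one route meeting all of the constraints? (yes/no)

yes

One route that works: 4 → 7 → 8 → 9.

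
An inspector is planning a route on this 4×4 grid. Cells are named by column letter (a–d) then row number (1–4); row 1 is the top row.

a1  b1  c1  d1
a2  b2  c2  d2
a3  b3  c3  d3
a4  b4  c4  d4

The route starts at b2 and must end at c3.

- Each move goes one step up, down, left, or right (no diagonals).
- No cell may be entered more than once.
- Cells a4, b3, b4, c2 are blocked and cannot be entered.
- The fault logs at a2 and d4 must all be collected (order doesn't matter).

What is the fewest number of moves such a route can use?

10

Any route passes through a2 and d4 in some order between b2 and c3. Summing Manhattan distances along each leg and taking the cheapest ordering (b2 → a2 → d4 → c3) gives a lower bound of 1 + 5 + 2 = 8 moves.
That bound ignores the blocked cells. Measuring each leg by the fewest moves that actually steer around them (b2→a2: 1; a2→d4: 7; d4→c3: 2) raises the lower bound to 10.
A route of 10 moves exists: b2 → a2 → a1 → b1 → c1 → d1 → d2 → d3 → d4 → c4 → c3.
Since 10 matches that lower bound, it is optimal.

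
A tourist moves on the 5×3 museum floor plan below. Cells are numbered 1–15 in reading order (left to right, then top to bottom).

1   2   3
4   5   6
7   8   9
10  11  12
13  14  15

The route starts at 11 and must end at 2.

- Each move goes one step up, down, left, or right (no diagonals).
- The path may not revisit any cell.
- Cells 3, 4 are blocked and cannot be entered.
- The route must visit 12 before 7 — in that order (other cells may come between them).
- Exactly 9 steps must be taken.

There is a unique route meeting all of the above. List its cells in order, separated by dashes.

11 - 12 - 15 - 14 - 13 - 10 - 7 - 8 - 5 - 2

The waypoints must appear in the order 12, 7, with no cell reused.
Route from 11: right to 12, down to 15, 2× left (reaching 13), 2× up (reaching 7), right to 8, 2× up (reaching 2) — 9 moves in all.
Check: order respected (12 at step 1, 7 at step 6); 9 moves as required.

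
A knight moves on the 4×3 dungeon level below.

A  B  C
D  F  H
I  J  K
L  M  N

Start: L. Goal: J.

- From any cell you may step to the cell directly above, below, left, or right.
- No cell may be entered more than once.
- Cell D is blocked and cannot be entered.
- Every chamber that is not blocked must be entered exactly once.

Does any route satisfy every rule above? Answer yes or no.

Cell A has only one open neighbour but is neither the start nor the goal, so a Hamiltonian route would have to both enter and leave it through the same neighbour — impossible without revisiting.

no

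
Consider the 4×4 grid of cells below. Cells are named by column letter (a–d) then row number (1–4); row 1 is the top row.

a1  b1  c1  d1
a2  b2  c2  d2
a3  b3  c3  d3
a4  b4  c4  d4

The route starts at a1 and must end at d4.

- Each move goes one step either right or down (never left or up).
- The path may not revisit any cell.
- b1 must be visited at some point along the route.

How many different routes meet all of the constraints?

A right/down-only route from a1 to d4 makes exactly 3 down-moves and 3 right-moves in some order.
With no other constraints that would be C(6,3) = 20 routes.
Split at b1 and multiply the segment counts: a1→b1: 1; b1→d4: 10; product = 10.
That gives 10 routes.

10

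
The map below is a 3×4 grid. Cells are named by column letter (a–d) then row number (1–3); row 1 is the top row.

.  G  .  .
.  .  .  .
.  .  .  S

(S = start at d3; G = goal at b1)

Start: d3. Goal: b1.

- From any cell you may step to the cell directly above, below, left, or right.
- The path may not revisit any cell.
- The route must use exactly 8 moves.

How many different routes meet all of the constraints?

9

Need simple routes of exactly 8 moves from d3 to b1 (Manhattan distance 4, so 2 moves are spent on a detour and 2 undoing it).
Branch systematically from the start, pruning whenever the remaining move budget drops below the Manhattan distance to b1 or differs from it in parity. Grouping the completions by first move — via d2: 6; via c3: 3 — and summing: 6 + 3 = 9.
That gives 9 routes.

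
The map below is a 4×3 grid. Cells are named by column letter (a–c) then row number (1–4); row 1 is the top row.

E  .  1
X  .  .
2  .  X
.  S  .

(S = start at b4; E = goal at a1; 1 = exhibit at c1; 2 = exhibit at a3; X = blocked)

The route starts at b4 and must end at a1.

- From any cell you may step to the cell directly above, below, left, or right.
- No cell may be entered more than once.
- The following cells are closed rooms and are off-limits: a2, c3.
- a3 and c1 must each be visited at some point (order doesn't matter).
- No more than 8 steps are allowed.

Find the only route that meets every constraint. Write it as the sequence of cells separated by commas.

b4, a4, a3, b3, b2, c2, c1, b1, a1

The 8-move cap with required stops at a3, c1 leaves no slack for detours.
Route from b4: left to a4, up to a3, right to b3, up to b2, right to c2, up to c1, 2× left (reaching a1) — 8 moves in all.
Check: all required cells visited; 8 ≤ 8 moves.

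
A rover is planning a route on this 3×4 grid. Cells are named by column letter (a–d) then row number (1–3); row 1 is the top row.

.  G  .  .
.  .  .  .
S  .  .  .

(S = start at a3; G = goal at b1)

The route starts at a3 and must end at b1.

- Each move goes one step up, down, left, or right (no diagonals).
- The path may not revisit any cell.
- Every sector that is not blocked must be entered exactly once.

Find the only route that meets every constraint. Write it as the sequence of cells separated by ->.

a3 -> b3 -> c3 -> d3 -> d2 -> d1 -> c1 -> c2 -> b2 -> a2 -> a1 -> b1

Need to visit all 12 open cells exactly once, starting at a3 and ending at b1.
Cell a1 has only two open neighbours (a2 and b1), so the path must pass straight through it: one of those is the cell it's entered from and the other is where it exits.
Route from a3: right 3 to d3, up 2 to d1, left 1 to c1, down 1 to c2, left 2 to a2, up 1 to a1, right 1 to b1 — 11 moves in all.
Check: all 12 open cells covered.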